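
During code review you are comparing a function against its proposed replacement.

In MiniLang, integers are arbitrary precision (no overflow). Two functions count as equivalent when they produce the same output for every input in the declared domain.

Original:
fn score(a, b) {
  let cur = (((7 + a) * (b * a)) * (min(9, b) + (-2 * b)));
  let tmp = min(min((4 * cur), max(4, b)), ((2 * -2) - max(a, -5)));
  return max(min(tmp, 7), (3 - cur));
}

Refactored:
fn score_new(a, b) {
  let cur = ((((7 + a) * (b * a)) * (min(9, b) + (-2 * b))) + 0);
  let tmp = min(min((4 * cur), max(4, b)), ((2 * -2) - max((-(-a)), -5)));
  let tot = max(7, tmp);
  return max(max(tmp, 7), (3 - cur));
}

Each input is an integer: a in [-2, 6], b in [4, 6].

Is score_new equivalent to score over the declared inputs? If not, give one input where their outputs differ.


The rewrite breaks on a=-2, b=4, where the results are -2 and 7.
score: cur=160, then tmp=-2, then returns -2
score_new: cur=160, then tmp=-2, then tot=7, then returns 7
verdict: not equivalent; witness: a=-2, b=4


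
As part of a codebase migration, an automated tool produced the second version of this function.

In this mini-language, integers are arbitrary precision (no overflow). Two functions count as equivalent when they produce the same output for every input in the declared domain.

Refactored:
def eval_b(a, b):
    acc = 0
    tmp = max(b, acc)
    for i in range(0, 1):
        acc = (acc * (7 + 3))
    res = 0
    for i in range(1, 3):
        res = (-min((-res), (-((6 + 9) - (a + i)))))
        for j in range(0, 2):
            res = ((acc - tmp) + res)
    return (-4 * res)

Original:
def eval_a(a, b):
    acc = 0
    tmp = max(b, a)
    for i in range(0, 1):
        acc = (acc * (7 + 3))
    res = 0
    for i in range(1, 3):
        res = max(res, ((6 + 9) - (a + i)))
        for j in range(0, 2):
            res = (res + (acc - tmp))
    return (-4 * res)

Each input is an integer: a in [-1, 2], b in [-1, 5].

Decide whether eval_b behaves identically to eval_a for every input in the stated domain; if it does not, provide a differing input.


a=-1, b=-1 yields -76 from eval_a but -60 from eval_b.
verdict: not equivalent; witness: a=-1, b=-1


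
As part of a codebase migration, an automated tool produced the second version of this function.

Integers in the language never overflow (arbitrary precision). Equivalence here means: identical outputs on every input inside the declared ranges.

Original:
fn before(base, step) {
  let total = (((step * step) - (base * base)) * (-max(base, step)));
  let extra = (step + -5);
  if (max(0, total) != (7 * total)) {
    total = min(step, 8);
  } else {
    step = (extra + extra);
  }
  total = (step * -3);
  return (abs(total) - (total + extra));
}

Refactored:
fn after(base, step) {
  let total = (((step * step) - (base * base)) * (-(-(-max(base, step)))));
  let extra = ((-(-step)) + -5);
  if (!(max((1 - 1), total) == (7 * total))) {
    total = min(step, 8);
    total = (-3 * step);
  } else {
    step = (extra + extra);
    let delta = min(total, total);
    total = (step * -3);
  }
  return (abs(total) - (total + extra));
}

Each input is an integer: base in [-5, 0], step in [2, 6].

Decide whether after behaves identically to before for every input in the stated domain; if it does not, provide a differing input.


The two are interchangeable: arithmetic usage differs; also local variable names differ; also comparison usage differs; also constant usage differs; also boolean connective usage differs; also statement counts differ; also min/max/abs usage differs, and every declared input agrees.
Tracing base=-4, step=2: before: total becomes 24; next extra becomes -3; next (max(0, total) != (7 * total)) evaluates to true; next total becomes 2; next total becomes -6; next final value 15 | after: total becomes 24; next extra becomes -3; next (!(max((1 - 1), total) == (7 * total))) evaluates to true; next total becomes 2; next total becomes -6; next final value 15 — matching result 15.
Across all 30 domain points the two functions coincide.
verdict: equivalent


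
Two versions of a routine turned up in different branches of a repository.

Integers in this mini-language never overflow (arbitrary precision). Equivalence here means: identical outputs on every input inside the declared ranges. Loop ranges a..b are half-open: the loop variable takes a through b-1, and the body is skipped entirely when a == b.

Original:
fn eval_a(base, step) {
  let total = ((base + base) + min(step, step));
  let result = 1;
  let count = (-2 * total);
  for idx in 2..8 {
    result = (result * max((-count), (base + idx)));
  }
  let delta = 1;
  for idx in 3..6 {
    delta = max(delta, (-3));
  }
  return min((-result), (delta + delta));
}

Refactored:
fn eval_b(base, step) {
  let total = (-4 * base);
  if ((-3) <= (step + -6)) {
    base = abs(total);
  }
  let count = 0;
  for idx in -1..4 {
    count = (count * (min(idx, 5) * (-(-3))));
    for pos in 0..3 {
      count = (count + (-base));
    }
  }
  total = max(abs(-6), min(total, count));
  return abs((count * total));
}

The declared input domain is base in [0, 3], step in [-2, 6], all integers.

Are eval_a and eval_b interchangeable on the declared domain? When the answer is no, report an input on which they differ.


There is a counterexample at base=0, step=-2: -5040 on one side, 0 on the other.
eval_a: total=-2, then result=1, then count=4, then (idx=2), then result=2, then (idx=3), then result=6, then (idx=4), then result=24, then (idx=5), then result=120, then (idx=6), then result=720, then (idx=7), then result=5040, then delta=1, then (idx=3), then delta=1, then (idx=4), then delta=1, then (idx=5), then delta=1, then returns -5040
eval_b: total=0, then ((-3) <= (step + -6)) is false, then count=0, then (idx=-1), then count=0, then (pos=0), then count=0, then (pos=1), then count=0, then (pos=2), then count=0, then (idx=0), then count=0, then (pos=0), then count=0, then (pos=1), then count=0, then (pos=2), then count=0, then (idx=1), then count=0, then (pos=0), then count=0, then (pos=1), then count=0, then (pos=2), then count=0, then (idx=2), then count=0, then (pos=0), then count=0, then (pos=1), then count=0, then (pos=2), then count=0, then (idx=3), then count=0, then (pos=0), then count=0, then (pos=1), then count=0, then (pos=2), then count=0, then total=6, then returns 0
verdict: not equivalent; witness: base=0, step=-2


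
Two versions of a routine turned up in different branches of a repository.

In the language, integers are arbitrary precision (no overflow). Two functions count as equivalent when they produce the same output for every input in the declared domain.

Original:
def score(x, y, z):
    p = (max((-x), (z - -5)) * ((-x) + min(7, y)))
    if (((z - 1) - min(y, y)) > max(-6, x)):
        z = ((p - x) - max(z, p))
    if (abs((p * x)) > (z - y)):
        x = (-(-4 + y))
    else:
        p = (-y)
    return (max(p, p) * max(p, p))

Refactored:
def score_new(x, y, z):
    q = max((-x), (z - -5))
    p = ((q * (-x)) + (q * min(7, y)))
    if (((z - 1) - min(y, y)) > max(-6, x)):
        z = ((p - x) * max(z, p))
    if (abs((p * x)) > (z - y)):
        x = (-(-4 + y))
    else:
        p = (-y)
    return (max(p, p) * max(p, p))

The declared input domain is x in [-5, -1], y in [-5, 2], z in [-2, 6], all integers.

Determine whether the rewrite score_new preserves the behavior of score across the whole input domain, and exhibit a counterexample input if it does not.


Input x=-5, y=-4, z=-2: 25 from score versus 16 from score_new.
verdict: not equivalent; witness: x=-5, y=-4, z=-2


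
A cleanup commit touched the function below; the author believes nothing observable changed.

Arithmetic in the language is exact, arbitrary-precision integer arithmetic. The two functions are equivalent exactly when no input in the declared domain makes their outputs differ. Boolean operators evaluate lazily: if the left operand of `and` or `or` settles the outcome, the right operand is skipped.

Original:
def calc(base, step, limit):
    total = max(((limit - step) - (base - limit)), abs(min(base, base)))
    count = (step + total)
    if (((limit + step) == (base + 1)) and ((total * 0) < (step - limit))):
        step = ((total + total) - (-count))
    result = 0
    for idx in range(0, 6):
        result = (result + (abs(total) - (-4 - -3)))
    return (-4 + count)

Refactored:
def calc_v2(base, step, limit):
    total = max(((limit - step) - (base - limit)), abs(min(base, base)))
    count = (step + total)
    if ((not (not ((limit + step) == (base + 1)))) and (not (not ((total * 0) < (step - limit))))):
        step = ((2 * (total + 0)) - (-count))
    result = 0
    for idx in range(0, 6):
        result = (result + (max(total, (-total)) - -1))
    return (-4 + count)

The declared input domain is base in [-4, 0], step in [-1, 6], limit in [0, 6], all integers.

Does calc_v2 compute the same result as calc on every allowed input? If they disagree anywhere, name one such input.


Differences: min/max/abs usage differs; arithmetic usage differs; boolean connective usage differs; constant usage differs — yet all 280 inputs agree.
verdict: equivalent


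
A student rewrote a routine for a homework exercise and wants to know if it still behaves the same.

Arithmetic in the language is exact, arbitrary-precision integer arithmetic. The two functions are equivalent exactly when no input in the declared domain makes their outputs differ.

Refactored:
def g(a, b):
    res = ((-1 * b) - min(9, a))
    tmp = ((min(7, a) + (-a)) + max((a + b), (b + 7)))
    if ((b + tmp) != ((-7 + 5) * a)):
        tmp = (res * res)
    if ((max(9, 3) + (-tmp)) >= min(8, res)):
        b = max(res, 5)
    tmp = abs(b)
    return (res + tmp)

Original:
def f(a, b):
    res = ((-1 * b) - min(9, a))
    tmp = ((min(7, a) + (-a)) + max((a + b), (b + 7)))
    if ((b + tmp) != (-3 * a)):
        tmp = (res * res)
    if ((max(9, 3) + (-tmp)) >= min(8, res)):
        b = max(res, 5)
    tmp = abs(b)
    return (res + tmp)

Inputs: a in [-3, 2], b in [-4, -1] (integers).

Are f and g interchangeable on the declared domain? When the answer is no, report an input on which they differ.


Not equivalent: a=-1, b=-2 separates them (8 vs 5).
f: res becomes 3; next tmp becomes 5; next ((b + tmp) != (-3 * a)) evaluates to false; next ((max(9, 3) + (-tmp)) >= min(8, res)) evaluates to true; next b becomes 5; next tmp becomes 5; next final value 8
g: res becomes 3; next tmp becomes 5; next ((b + tmp) != ((-7 + 5) * a)) evaluates to true; next tmp becomes 9; next ((max(9, 3) + (-tmp)) >= min(8, res)) evaluates to false; next tmp becomes 2; next final value 5
verdict: not equivalent; witness: a=-1, b=-2


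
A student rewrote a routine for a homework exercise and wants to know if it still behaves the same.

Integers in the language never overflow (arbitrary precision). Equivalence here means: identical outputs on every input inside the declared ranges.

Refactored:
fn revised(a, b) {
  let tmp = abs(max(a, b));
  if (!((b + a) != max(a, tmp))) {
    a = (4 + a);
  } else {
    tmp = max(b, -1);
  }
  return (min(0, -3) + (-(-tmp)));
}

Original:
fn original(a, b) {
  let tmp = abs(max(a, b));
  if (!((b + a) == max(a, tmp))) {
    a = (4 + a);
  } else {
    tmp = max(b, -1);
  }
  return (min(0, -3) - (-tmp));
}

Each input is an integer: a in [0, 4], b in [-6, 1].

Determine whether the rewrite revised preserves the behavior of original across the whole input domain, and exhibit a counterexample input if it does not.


Evaluate both at a=0, b=-6.
original: tmp becomes 0; next (!((b + a) == max(a, tmp))) evaluates to true; next a becomes 4; next final value -3
revised: tmp becomes 0; next (!((b + a) != max(a, tmp))) evaluates to false; next tmp becomes -1; next final value -4
-3 against -4: the behavior changed.
verdict: not equivalent; witness: a=0, b=-6


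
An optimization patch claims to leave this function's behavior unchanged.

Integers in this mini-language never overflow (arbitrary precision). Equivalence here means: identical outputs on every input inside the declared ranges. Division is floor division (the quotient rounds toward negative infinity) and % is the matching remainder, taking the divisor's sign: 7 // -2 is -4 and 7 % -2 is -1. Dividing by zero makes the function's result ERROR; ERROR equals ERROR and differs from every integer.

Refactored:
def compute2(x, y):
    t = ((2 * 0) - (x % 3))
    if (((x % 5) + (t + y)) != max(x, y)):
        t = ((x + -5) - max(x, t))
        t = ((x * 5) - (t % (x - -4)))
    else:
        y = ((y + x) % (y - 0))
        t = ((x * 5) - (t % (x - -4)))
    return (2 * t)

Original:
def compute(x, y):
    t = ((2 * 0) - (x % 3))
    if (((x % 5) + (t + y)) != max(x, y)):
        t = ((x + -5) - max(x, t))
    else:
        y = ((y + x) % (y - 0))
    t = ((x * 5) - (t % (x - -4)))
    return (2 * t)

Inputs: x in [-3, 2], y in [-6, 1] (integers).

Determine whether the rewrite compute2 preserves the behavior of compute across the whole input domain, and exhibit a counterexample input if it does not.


Although arithmetic usage differs; constant usage differs; statement counts differ, 48/48 inputs agree.
verdict: equivalent


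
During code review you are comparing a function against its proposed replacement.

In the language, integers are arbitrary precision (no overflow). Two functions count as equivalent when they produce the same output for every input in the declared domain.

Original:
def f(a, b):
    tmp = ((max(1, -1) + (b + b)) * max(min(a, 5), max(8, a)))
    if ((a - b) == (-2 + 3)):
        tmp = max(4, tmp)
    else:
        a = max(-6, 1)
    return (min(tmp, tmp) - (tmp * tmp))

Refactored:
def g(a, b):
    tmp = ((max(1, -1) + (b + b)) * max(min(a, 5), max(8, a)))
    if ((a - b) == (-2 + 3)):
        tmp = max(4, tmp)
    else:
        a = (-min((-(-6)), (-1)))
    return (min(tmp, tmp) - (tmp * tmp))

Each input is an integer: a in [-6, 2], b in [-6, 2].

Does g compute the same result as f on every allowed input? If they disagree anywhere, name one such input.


Comparing the listings, the differences include: min/max/abs usage differs.
Spot check at a=1, b=-6 — f: tmp=-88, then ((a - b) == (-2 + 3)) is false, then a=1, then returns -7832. g: tmp=-88, then ((a - b) == (-2 + 3)) is false, then a=1, then returns -7832. Both give -7832.
An exhaustive pass over the 81 declared inputs shows identical outputs.
verdict: equivalent


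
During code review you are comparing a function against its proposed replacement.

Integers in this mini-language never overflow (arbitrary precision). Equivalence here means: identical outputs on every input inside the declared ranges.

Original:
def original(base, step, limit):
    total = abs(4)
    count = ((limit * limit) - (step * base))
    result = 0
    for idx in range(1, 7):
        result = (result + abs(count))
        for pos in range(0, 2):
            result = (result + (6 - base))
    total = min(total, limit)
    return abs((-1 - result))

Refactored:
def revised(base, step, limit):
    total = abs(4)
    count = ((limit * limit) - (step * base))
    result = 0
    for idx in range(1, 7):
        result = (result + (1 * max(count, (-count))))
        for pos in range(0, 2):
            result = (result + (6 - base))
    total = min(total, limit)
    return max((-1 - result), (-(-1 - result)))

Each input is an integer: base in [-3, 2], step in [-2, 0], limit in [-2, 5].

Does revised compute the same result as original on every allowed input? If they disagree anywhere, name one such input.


The two versions differ — the changes include min/max/abs usage differs; constant usage differs; arithmetic usage differs.
Tracing base=-2, step=-2, limit=-2: original: total := 4 | count := 0 | result := 0 | iter idx=1: | result := 0 | iter pos=0: | result := 8 | iter pos=1: | result := 16 | iter idx=2: | result := 16 | iter pos=0: | result := 24 | iter pos=1: | result := 32 | iter idx=3: | result := 32 | iter pos=0: | result := 40 | iter pos=1: | result := 48 | iter idx=4: | result := 48 | iter pos=0: | result := 56 | iter pos=1: | result := 64 | iter idx=5: | result := 64 | iter pos=0: | result := 72 | iter pos=1: | result := 80 | iter idx=6: | result := 80 | iter pos=0: | result := 88 | iter pos=1: | result := 96 | total := -2 | result 97 | revised: total := 4 | count := 0 | result := 0 | iter idx=1: | result := 0 | iter pos=0: | result := 8 | iter pos=1: | result := 16 | iter idx=2: | result := 16 | iter pos=0: | result := 24 | iter pos=1: | result := 32 | iter idx=3: | result := 32 | iter pos=0: | result := 40 | iter pos=1: | result := 48 | iter idx=4: | result := 48 | iter pos=0: | result := 56 | iter pos=1: | result := 64 | iter idx=5: | result := 64 | iter pos=0: | result := 72 | iter pos=1: | result := 80 | iter idx=6: | result := 80 | iter pos=0: | result := 88 | iter pos=1: | result := 96 | total := -2 | result 97 — matching result 97.
An exhaustive pass over the 144 declared inputs shows identical outputs.
verdict: equivalent


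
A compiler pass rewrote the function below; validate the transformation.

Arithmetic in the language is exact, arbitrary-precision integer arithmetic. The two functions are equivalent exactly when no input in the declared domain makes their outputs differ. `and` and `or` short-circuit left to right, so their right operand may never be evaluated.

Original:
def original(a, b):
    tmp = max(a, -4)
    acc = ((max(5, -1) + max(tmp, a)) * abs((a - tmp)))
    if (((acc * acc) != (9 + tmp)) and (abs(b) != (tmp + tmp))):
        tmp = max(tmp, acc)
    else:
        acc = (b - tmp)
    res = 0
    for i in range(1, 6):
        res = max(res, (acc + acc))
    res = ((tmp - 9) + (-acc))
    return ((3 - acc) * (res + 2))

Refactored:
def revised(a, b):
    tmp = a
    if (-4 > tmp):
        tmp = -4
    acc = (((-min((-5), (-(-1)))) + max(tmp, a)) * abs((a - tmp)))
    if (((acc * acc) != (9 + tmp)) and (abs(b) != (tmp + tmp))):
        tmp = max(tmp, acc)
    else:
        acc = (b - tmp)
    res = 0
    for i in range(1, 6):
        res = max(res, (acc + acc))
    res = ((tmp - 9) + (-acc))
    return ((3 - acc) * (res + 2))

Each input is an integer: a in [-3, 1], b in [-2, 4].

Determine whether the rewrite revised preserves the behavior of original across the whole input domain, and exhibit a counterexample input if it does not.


The two versions differ — the changes include constant usage differs; also branching structure differs; also comparison usage differs; also statement counts differ; also min/max/abs usage differs.
Tracing a=-3, b=3: original: tmp=-3, then acc=0, then (((acc * acc) != (9 + tmp)) and (abs(b) != (tmp + tmp))) is true, then tmp=0, then res=0, then (i=1), then res=0, then (i=2), then res=0, then (i=3), then res=0, then (i=4), then res=0, then (i=5), then res=0, then res=-9, then returns -21 | revised: tmp=-3, then (-4 > tmp) is false, then acc=0, then (((acc * acc) != (9 + tmp)) and (abs(b) != (tmp + tmp))) is true, then tmp=0, then res=0, then (i=1), then res=0, then (i=2), then res=0, then (i=3), then res=0, then (i=4), then res=0, then (i=5), then res=0, then res=-9, then returns -21 — matching result -21.
Every one of the 35 inputs gives matching results.
verdict: equivalent


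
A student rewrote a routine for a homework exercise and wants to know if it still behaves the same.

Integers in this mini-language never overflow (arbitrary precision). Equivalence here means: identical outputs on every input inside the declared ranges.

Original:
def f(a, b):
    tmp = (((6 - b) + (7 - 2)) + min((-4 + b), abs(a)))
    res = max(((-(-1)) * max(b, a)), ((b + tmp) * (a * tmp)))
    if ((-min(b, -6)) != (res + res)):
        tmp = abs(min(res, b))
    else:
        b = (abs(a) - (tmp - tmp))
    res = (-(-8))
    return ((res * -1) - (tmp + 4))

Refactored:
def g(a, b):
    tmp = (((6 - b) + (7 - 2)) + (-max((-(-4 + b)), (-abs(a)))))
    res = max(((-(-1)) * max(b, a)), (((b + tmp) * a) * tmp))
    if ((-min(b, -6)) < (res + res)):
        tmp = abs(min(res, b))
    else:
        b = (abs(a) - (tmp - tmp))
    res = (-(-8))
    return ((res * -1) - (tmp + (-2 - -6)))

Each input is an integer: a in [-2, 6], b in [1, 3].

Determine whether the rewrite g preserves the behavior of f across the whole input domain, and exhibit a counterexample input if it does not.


The rewrite breaks on a=-2, b=1, where the results are -13 and -19.
f: tmp becomes 7; next res becomes 1; next ((-min(b, -6)) != (res + res)) evaluates to true; next tmp becomes 1; next res becomes 8; next final value -13
g: tmp becomes 7; next res becomes 1; next ((-min(b, -6)) < (res + res)) evaluates to false; next b becomes 2; next res becomes 8; next final value -19
verdict: not equivalent; witness: a=-2, b=1


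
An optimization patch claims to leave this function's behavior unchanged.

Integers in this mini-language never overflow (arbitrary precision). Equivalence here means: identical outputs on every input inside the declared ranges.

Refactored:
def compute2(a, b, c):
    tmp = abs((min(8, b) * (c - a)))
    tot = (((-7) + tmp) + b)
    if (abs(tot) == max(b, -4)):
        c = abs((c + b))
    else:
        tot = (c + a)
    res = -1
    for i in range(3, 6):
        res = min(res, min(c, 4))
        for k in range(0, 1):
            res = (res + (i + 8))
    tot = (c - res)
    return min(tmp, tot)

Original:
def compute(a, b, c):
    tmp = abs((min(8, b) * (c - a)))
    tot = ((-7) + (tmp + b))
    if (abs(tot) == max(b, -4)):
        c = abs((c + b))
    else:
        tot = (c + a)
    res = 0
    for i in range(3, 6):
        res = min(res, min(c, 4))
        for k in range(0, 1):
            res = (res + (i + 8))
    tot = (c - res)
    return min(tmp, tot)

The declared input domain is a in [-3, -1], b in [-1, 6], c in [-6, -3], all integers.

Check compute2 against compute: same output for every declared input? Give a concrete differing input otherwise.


Although `0` became `-1`, no input in the stated domain can expose it; all 96 inputs agree.
verdict: equivalent


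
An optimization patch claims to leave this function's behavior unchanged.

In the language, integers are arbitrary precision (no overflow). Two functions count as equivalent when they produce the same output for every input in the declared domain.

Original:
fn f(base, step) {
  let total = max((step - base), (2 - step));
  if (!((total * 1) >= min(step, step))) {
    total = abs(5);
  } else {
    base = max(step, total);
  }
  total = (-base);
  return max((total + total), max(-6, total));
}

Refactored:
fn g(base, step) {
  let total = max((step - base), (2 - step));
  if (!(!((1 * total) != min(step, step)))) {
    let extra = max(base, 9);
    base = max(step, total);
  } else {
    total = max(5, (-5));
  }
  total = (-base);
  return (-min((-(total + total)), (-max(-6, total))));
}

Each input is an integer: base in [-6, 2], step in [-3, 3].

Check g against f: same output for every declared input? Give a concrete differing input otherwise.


Input base=0, step=1: -1 from f versus 0 from g.
verdict: not equivalent; witness: base=0, step=1


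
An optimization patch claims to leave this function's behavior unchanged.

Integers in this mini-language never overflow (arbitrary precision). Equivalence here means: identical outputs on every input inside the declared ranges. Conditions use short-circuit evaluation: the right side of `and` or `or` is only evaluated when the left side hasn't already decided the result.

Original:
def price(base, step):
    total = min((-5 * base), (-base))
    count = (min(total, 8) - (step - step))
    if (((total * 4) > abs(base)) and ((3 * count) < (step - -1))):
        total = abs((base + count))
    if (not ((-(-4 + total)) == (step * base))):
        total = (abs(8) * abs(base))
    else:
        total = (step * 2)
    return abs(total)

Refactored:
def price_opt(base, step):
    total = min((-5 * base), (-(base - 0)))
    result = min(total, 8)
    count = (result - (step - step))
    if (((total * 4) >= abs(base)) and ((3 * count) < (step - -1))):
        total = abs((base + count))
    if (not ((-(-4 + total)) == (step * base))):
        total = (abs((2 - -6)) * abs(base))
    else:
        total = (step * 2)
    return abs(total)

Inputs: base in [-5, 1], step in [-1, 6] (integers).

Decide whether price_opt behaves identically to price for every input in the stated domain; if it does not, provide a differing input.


Equivalent. The suspicious edit (`((total * 4) > abs(base))` became `((total * 4) >= abs(base))`) never changes the result for any input inside the declared domain.
Checked all 56 inputs in the declared domain: the outputs agree on every one.
As a probe, take base=-5, step=2: price runs total=5, then count=5, then (((total * 4) > abs(base)) and ((3 * count) < (step - -1))) is false, then (not ((-(-4 + total)) == (step * base))) is true, then total=40, then returns 40; price_opt runs total=5, then result=5, then count=5, then (((total * 4) >= abs(base)) and ((3 * count) < (step - -1))) is false, then (not ((-(-4 + total)) == (step * base))) is true, then total=40, then returns 40; both end at 40.
verdict: equivalent


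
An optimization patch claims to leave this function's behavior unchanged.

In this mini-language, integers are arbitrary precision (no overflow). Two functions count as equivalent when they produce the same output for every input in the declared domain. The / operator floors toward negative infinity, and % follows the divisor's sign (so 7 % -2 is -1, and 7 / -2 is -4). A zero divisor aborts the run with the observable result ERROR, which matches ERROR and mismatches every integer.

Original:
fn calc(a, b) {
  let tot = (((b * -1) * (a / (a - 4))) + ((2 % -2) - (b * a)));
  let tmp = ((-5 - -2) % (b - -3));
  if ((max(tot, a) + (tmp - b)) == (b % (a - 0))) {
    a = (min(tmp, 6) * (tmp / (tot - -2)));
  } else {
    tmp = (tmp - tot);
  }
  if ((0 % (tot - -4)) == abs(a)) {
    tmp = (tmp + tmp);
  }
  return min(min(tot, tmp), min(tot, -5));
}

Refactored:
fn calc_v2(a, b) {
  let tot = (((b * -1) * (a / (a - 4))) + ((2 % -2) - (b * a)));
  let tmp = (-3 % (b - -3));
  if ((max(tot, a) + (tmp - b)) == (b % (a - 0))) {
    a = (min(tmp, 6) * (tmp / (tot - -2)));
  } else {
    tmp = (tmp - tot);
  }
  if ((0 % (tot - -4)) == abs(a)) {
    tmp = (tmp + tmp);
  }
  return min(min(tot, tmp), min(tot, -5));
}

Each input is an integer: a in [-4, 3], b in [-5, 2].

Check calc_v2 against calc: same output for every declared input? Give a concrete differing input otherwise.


Comparing the listings, the differences include: constant usage differs, plus arithmetic usage differs.
Spot check at a=0, b=-5 — calc: tot = 0; tmp = -1; division by zero -> ERROR. calc_v2: tot = 0; tmp = -1; division by zero -> ERROR. Both give ERROR.
Checked all 64 inputs in the declared domain: the outputs agree on every one.
verdict: equivalent


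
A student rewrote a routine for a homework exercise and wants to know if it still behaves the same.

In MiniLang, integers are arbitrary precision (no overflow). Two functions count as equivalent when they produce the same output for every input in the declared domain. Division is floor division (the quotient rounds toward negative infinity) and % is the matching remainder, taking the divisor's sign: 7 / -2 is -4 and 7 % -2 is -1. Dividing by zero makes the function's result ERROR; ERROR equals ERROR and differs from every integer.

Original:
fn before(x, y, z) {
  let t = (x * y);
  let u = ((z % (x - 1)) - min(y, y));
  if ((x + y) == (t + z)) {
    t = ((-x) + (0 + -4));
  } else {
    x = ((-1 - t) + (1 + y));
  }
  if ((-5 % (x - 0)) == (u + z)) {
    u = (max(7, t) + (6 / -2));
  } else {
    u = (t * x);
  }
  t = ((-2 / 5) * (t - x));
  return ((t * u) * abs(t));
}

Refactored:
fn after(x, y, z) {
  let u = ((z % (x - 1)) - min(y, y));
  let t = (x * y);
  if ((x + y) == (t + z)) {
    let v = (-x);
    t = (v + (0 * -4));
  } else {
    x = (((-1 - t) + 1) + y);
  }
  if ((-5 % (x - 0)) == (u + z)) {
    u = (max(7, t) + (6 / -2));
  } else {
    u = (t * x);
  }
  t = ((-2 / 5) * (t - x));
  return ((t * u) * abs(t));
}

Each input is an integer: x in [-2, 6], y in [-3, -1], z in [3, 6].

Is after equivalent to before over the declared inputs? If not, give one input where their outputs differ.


The rewrite breaks on x=2, y=-3, z=5, where the results are -768 and -64.
before: t = -6; u = 3; ((x + y) == (t + z)) -> true; t = -6; ((-5 % (x - 0)) == (u + z)) -> false; u = -12; t = 8; return -768
after: u = 3; t = -6; ((x + y) == (t + z)) -> true; v = -2; t = -2; ((-5 % (x - 0)) == (u + z)) -> false; u = -4; t = 4; return -64
verdict: not equivalent; witness: x=2, y=-3, z=5


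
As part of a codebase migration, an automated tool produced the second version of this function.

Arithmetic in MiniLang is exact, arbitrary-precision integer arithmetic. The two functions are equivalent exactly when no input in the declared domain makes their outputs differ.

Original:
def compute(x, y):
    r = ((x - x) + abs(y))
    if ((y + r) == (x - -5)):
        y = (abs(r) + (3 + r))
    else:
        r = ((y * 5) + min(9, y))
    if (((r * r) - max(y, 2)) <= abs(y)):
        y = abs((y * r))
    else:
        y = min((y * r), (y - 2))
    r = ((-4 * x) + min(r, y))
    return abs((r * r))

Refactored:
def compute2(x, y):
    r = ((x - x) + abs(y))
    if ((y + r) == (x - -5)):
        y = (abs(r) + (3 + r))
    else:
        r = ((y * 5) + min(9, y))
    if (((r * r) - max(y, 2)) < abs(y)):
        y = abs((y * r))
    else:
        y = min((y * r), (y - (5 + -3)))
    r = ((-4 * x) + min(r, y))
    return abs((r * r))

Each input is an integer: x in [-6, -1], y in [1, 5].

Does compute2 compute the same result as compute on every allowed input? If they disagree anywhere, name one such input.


Although `(((r * r) - max(y, 2)) <= abs(y))` became `(((r * r) - max(y, 2)) < abs(y))`, no input in the stated domain can expose it; all 30 inputs agree.
verdict: equivalent


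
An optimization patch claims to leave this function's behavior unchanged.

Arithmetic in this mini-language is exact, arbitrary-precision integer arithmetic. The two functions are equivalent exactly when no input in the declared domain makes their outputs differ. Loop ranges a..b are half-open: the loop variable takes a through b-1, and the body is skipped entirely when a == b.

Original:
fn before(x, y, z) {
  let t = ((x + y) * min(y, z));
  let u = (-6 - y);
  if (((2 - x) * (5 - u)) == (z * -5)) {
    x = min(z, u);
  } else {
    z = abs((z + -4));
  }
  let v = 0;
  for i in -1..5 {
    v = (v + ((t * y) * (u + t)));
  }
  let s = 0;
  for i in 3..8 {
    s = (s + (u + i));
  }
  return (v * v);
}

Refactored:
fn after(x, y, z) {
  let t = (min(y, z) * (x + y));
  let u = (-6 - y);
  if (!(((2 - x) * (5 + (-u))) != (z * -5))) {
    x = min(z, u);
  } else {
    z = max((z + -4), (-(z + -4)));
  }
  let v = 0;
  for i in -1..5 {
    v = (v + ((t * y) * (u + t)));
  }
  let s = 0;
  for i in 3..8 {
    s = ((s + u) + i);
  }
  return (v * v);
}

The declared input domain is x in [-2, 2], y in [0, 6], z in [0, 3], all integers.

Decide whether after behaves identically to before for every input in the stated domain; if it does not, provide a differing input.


The two versions differ — the changes include min/max/abs usage differs, plus boolean connective usage differs, plus comparison usage differs, plus constant usage differs, plus arithmetic usage differs.
Tracing x=0, y=2, z=1: before: t becomes 2; next u becomes -8; next (((2 - x) * (5 - u)) == (z * -5)) evaluates to false; next z becomes 3; next v becomes 0; next at i=-1:; next v becomes -24; next at i=0:; next v becomes -48; next at i=1:; next v becomes -72; next at i=2:; next v becomes -96; next at i=3:; next v becomes -120; next at i=4:; next v becomes -144; next s becomes 0; next at i=3:; next s becomes -5; next at i=4:; next s becomes -9; next at i=5:; next s becomes -12; next at i=6:; next s becomes -14; next at i=7:; next s becomes -15; next final value 20736 | after: t becomes 2; next u becomes -8; next (!(((2 - x) * (5 + (-u))) != (z * -5))) evaluates to false; next z becomes 3; next v becomes 0; next at i=-1:; next v becomes -24; next at i=0:; next v becomes -48; next at i=1:; next v becomes -72; next at i=2:; next v becomes -96; next at i=3:; next v becomes -120; next at i=4:; next v becomes -144; next s becomes 0; next at i=3:; next s becomes -5; next at i=4:; next s becomes -9; next at i=5:; next s becomes -12; next at i=6:; next s becomes -14; next at i=7:; next s becomes -15; next final value 20736 — matching result 20736.
Checked all 140 inputs in the declared domain: the outputs agree on every one.
verdict: equivalent


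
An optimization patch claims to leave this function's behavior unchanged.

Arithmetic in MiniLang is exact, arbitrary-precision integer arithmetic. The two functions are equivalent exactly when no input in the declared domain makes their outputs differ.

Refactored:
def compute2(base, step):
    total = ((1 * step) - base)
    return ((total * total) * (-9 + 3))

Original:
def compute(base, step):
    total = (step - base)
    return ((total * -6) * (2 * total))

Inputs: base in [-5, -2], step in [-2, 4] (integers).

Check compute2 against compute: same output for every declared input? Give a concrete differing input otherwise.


Evaluate both at base=-5, step=-2.
compute: total=3, then returns -108
compute2: total=3, then returns -54
-108 != -54, so the rewrite changes behavior.
verdict: not equivalent; witness: base=-5, step=-2


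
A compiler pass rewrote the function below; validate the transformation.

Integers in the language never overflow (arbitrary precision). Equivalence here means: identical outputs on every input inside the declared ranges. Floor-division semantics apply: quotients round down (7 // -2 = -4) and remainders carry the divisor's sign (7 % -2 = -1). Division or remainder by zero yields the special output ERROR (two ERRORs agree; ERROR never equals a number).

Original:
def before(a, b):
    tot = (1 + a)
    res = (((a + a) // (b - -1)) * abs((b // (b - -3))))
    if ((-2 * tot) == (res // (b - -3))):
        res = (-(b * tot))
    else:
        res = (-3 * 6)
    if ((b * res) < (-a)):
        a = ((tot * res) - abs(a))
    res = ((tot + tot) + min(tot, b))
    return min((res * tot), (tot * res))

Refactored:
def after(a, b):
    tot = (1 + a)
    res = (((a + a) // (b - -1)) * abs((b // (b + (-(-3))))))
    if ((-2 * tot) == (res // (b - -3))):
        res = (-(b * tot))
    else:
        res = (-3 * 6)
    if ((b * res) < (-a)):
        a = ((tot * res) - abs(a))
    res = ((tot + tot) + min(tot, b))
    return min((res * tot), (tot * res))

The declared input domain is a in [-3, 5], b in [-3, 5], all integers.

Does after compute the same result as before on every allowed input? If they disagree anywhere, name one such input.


Reading the diff, among the changes: arithmetic usage differs.
One worked example (a=-1, b=2) — before: tot becomes 0; next res becomes 0; next ((-2 * tot) == (res // (b - -3))) evaluates to true; next res becomes 0; next ((b * res) < (-a)) evaluates to true; next a becomes -1; next res becomes 0; next final value 0; after: tot becomes 0; next res becomes 0; next ((-2 * tot) == (res // (b - -3))) evaluates to true; next res becomes 0; next ((b * res) < (-a)) evaluates to true; next a becomes -1; next res becomes 0; next final value 0; agreement on 0.
Every one of the 81 inputs gives matching results.
verdict: equivalent


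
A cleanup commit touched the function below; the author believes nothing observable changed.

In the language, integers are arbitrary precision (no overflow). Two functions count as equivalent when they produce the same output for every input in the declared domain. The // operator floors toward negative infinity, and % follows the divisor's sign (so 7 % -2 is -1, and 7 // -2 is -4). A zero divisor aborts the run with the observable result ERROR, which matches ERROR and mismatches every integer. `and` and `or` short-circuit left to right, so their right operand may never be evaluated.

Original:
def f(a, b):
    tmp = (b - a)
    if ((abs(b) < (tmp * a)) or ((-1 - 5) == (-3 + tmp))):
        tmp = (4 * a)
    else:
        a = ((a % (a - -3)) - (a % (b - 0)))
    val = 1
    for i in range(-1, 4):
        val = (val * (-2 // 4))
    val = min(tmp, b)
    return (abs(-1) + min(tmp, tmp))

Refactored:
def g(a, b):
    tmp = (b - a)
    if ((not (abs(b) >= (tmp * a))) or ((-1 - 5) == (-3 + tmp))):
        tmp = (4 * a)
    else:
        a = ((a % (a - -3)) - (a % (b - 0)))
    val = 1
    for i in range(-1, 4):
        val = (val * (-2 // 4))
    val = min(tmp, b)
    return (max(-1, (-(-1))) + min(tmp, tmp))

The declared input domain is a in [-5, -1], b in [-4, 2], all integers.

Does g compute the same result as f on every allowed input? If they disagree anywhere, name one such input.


Although comparison usage differs; also min/max/abs usage differs; also boolean connective usage differs; also constant usage differs, 35/35 inputs agree.
verdict: equivalent


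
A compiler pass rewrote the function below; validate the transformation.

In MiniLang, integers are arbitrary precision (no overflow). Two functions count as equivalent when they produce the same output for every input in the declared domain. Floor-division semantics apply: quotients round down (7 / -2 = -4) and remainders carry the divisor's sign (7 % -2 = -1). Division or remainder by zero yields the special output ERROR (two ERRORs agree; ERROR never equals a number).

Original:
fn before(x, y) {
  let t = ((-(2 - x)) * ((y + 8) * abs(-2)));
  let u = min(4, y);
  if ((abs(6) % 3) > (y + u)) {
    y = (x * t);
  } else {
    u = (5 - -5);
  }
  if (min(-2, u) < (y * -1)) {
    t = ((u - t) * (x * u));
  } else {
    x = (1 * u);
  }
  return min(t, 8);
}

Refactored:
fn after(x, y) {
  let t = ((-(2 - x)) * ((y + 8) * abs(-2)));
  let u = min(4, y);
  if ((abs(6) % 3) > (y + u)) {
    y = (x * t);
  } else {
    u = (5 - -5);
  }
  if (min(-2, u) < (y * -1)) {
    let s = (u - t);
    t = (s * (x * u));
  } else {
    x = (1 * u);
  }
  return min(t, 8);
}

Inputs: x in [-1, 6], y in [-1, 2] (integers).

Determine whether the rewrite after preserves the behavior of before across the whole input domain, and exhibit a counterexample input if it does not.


This is a faithful refactor — local variable names differ; also statement counts differ, but the computed results match everywhere.
One worked example (x=3, y=-1) — before: t becomes 14; next u becomes -1; next ((abs(6) % 3) > (y + u)) evaluates to true; next y becomes 42; next (min(-2, u) < (y * -1)) evaluates to false; next x becomes -1; next final value 8; after: t becomes 14; next u becomes -1; next ((abs(6) % 3) > (y + u)) evaluates to true; next y becomes 42; next (min(-2, u) < (y * -1)) evaluates to false; next x becomes -1; next final value 8; agreement on 8.
Across all 32 domain points the two functions coincide.
verdict: equivalent


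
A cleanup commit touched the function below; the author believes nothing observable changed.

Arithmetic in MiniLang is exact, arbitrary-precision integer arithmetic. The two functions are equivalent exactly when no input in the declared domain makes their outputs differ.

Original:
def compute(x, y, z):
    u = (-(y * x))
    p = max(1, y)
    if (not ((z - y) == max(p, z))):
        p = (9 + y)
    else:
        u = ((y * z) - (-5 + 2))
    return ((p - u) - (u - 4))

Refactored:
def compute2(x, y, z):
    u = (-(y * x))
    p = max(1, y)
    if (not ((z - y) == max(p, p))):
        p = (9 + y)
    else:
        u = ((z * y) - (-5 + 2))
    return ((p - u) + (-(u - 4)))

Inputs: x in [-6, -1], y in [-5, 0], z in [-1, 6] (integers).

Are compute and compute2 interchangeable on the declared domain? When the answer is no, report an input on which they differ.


Not equivalent: x=-6, y=0, z=2 separates them (-1 vs 13).
compute: u := 0 | p := 1 | (not ((z - y) == max(p, z))): false | u := 3 | result -1
compute2: u := 0 | p := 1 | (not ((z - y) == max(p, p))): true | p := 9 | result 13
verdict: not equivalent; witness: x=-6, y=0, z=2


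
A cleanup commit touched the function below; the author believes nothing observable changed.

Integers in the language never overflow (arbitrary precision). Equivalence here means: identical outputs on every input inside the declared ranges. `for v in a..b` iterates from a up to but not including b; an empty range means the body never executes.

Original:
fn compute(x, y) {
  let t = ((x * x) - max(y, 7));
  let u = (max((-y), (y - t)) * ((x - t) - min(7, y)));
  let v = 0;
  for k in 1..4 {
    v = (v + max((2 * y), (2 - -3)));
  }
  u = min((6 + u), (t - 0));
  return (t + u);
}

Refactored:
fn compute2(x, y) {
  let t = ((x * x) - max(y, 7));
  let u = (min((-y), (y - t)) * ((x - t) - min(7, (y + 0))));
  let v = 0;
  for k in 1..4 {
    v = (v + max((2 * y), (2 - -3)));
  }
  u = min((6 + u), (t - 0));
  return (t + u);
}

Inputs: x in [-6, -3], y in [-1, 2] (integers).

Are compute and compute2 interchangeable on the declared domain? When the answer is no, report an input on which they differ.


At x=-6, y=-1: compute gives 1, compute2 gives 58.
verdict: not equivalent; witness: x=-6, y=-1
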